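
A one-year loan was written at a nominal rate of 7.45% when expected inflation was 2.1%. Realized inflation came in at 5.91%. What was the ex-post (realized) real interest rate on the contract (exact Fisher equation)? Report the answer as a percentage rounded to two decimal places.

Ex-post: (1 + 0.0745)/(1 + 0.0591) − 1 = 1.4541%
So the realized real rate is 1.45%.

1.45%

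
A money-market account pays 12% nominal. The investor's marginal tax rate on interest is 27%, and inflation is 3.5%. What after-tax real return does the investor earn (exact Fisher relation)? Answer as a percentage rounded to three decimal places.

5.082%

After-tax nominal return = 12% × (1 − 0.27) = 8.7600%.
1 + r = 1.08760 / 1.03500 = 1.050821
After-tax real rate = 1.050821 − 1 → 5.082%.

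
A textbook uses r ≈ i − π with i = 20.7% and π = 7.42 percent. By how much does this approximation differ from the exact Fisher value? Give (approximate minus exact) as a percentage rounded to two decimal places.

Approximate: r ≈ 20.700% − 7.420% = 13.2800%
Exact: (1 + 0.2070)/(1 + 0.0742) − 1 = 12.3627%
Error = 13.2800% − 12.3627% = 0.9173% → 0.92%.

0.92%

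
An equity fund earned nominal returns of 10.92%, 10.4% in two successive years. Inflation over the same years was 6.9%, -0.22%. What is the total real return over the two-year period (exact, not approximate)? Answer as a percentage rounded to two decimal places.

14.80%

Nominal growth factor = 1.1092 × 1.1040 = 1.224557
Price-level growth factor = 1.0690 × 0.9978 = 1.066648
Real growth factor = 1.224557 / 1.066648 = 1.148042
Total real return = 1.148042 − 1 → 14.80%.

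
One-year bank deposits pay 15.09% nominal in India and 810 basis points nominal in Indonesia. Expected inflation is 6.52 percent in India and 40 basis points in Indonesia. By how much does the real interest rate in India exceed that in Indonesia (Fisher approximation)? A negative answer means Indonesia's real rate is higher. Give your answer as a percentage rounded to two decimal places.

India: 15.09% − 6.52% = 8.570%
Indonesia: 8.1% − 0.4% = 7.700%
Differential = 0.870% → 0.87%.

0.87%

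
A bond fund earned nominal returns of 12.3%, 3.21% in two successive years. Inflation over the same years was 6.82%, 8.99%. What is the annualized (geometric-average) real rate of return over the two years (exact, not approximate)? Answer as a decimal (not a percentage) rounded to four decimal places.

Nominal growth factor = 1.1230 × 1.0321 = 1.15904830
Price-level growth factor = 1.0682 × 1.0899 = 1.16423118
Real growth factor = 1.15904830 / 1.16423118 = 0.99554824
Annualized real rate = 0.99554824^(1/2) − 1 = -0.2228% → -0.0022.

-0.0022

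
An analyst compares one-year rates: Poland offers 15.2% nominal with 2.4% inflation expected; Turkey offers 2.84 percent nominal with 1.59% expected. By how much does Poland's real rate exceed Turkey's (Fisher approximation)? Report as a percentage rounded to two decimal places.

11.55%

Poland: 15.2% − 2.4% = 12.800%
Turkey: 2.84% − 1.59% = 1.250%
Differential = 11.550% → 11.55%.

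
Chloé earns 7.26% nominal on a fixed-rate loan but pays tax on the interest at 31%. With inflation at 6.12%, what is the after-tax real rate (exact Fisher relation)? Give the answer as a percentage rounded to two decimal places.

After-tax nominal return = 7.26% × (1 − 0.31) = 5.0094%.
1 + r = 1.050094 / 1.06120 = 0.989534
After-tax real rate = 0.989534 − 1 → -1.05%.

-1.05%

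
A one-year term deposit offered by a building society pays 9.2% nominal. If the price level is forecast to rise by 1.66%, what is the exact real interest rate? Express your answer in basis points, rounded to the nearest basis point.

742 basis points

By the Fisher relation, 1 + r = (1 + i)/(1 + π).
1 + r = 1.09200 / 1.01660 = 1.074169
r = 1.074169 − 1 = 7.4169%, i.e. 742 basis points.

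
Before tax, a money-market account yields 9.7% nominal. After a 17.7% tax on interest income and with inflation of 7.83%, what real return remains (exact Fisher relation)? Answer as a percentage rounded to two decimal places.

After-tax nominal return = 9.7% × (1 − 0.177) = 7.9831%.
1 + r = 1.079831 / 1.07830 = 1.001420
After-tax real rate = 1.001420 − 1 → 0.14%.

0.14%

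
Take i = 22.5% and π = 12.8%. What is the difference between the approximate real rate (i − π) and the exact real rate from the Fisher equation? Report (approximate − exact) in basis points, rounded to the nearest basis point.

110 basis points

Approximate: r ≈ 22.500% − 12.800% = 9.7000%
Exact: (1 + 0.2250)/(1 + 0.1280) − 1 = 8.5993%
Error = 9.7000% − 8.5993% = 1.1007% → 110 basis points.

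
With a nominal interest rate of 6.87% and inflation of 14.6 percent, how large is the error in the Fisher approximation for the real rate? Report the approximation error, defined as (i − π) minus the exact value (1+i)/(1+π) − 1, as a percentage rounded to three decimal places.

-0.985%

Approximate: r ≈ 6.870% − 14.600% = -7.7300%
Exact: (1 + 0.0687)/(1 + 0.1460) − 1 = -6.7452%
Error = -7.7300% − (-6.7452%) = -0.9848% → -0.985%.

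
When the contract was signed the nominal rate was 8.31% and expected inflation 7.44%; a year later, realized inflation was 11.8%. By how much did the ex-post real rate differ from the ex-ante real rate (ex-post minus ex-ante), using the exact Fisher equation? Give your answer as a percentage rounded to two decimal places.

Ex-ante: (1 + 0.0831)/(1 + 0.0744) − 1 = 0.8098%
Ex-post: (1 + 0.0831)/(1 + 0.1180) − 1 = -3.1216%
Difference (ex-post − ex-ante) = -3.9314% → -3.93%.

-3.93%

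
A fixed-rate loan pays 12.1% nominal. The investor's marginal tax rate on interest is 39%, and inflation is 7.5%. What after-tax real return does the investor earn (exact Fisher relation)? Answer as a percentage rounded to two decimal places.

-0.11%

After-tax nominal return = 12.1% × (1 − 0.39) = 7.3810%.
1 + r = 1.07381 / 1.07500 = 0.998893
After-tax real rate = 0.998893 − 1 → -0.11%.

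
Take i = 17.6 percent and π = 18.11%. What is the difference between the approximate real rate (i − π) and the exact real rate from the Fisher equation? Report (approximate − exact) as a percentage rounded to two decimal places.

-0.08%

Approximate: r ≈ 17.600% − 18.110% = -0.5100%
Exact: (1 + 0.1760)/(1 + 0.1811) − 1 = -0.4318%
Error = -0.5100% − (-0.4318%) = -0.0782% → -0.08%.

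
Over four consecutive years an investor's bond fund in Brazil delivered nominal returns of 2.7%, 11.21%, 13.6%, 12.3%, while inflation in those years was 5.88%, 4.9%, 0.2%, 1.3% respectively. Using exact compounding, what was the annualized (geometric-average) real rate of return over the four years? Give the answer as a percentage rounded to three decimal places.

Compound the nominal returns: 1.0270 × 1.1121 × 1.1360 × 1.1230 = 1.45704301.
Compound inflation: 1.0588 × 1.0490 × 1.0020 × 1.0130 = 1.12737030.
Deflate: 1.45704301 / 1.12737030 = 1.29242629.
Annualized real rate = 1.29242629^(1/4) − 1 = 6.6231% → 6.623%.

6.623%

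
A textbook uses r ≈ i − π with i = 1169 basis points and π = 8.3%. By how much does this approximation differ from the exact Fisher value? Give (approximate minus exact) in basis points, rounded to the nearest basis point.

26 basis points

Approximate: r ≈ 11.690% − 8.300% = 3.3900%
Exact: (1 + 0.1169)/(1 + 0.0830) − 1 = 3.1302%
Error = 3.3900% − 3.1302% = 0.2598% → 26 basis points.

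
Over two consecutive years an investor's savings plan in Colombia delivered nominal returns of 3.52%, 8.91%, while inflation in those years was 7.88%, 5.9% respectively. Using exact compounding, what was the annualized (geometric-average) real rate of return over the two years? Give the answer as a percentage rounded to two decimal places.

-0.66%

Nominal growth factor = 1.0352 × 1.0891 = 1.12743632
Price-level growth factor = 1.0788 × 1.0590 = 1.14244920
Real growth factor = 1.12743632 / 1.14244920 = 0.98685904
Annualized real rate = 0.98685904^(1/2) − 1 = -0.6592% → -0.66%.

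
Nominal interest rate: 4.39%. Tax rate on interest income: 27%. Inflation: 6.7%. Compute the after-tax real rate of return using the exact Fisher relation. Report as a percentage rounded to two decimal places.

-3.28%

After-tax nominal return = 4.39% × (1 − 0.27) = 3.2047%.
1 + r = 1.032047 / 1.06700 = 0.967242
After-tax real rate = 0.967242 − 1 → -3.28%.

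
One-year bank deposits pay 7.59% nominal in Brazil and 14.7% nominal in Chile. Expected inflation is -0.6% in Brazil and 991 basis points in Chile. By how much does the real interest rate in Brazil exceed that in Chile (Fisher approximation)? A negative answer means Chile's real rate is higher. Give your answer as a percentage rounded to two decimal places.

Brazil: 7.59% − (-0.6%) = 8.190%
Chile: 14.7% − 9.91% = 4.790%
Differential = 3.400% → 3.40%.

3.40%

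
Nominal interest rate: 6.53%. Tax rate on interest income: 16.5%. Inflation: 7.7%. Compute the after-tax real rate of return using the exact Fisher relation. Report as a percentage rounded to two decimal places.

After-tax nominal return = 6.53% × (1 − 0.165) = 5.45255%.
1 + r = 1.0545255 / 1.07700 = 0.979132
After-tax real rate = 0.979132 − 1 → -2.09%.

-2.09%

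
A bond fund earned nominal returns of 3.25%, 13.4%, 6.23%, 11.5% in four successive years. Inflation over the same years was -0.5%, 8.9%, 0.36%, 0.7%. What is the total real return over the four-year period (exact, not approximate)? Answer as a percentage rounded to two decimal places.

Compound the nominal returns: 1.0325 × 1.1340 × 1.0623 × 1.1150 = 1.386836.
Compound inflation: 0.9950 × 1.0890 × 1.0036 × 1.0070 = 1.095068.
Deflate: 1.386836 / 1.095068 = 1.266438.
Total real return = 1.266438 − 1 → 26.64%.

26.64%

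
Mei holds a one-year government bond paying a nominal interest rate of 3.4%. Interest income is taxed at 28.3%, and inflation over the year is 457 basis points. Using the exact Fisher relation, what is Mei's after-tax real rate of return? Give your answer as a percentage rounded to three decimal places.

After-tax nominal return = 3.4% × (1 − 0.283) = 2.4378%.
1 + r = 1.024378 / 1.04570 = 0.979610
After-tax real rate = 0.979610 − 1 → -2.039%.

-2.039%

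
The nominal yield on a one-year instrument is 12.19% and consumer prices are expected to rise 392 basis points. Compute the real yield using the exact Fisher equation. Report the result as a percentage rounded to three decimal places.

7.958%

By the Fisher relation, 1 + r = (1 + i)/(1 + π).
1 + r = 1.12190 / 1.03920 = 1.079580
r = 1.079580 − 1 = 7.9580%, i.e. 7.958%.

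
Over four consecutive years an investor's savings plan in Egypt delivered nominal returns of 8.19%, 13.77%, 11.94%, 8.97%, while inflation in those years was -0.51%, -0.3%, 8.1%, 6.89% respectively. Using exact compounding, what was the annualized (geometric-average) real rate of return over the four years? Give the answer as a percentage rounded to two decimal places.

6.98%

Compound the nominal returns: 1.0819 × 1.1377 × 1.1194 × 1.0897 = 1.50143706.
Compound inflation: 0.9949 × 0.9970 × 1.0810 × 1.0689 = 1.14613918.
Deflate: 1.50143706 / 1.14613918 = 1.30999540.
Annualized real rate = 1.30999540^(1/4) − 1 = 6.9837% → 6.98%.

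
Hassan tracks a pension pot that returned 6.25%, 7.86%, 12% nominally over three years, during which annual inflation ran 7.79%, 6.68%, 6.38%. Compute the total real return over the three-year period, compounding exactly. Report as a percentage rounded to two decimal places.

Compound the nominal returns: 1.0625 × 1.0786 × 1.1200 = 1.283534.
Compound inflation: 1.0779 × 1.0668 × 1.0638 = 1.223268.
Deflate: 1.283534 / 1.223268 = 1.049267.
Total real return = 1.049267 − 1 → 4.93%.

4.93%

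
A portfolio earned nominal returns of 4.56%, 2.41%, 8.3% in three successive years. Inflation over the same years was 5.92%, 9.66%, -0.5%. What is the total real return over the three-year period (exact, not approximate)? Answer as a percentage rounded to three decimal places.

0.343%

Nominal growth factor = 1.0456 × 1.0241 × 1.0830 = 1.159675
Price-level growth factor = 1.0592 × 1.0966 × 0.9950 = 1.155711
Real growth factor = 1.159675 / 1.155711 = 1.003430
Total real return = 1.003430 − 1 → 0.343%.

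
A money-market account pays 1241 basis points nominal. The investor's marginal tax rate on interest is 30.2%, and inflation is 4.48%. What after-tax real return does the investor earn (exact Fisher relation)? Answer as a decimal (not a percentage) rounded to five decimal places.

After-tax nominal return = 12.41% × (1 − 0.302) = 8.66218%.
1 + r = 1.0866218 / 1.04480 = 1.040029
After-tax real rate = 1.040029 − 1 → 0.04003.

0.04003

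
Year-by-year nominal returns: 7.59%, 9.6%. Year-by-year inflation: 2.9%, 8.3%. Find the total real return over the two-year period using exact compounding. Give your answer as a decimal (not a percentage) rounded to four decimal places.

Compound the nominal returns: 1.0759 × 1.0960 = 1.179186.
Compound inflation: 1.0290 × 1.0830 = 1.114407.
Deflate: 1.179186 / 1.114407 = 1.058129.
Total real return = 1.058129 − 1 → 0.0581.

0.0581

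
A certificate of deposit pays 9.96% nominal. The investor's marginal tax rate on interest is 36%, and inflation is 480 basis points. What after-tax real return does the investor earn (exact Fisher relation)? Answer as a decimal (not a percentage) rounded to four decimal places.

0.0150

After-tax nominal return = 9.96% × (1 − 0.36) = 6.3744%.
1 + r = 1.063744 / 1.04800 = 1.015023
After-tax real rate = 1.015023 − 1 → 0.0150.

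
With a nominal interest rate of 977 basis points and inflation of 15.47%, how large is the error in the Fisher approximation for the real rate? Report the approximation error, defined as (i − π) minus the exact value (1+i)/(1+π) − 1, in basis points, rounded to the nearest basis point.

-76 basis points

Approximate: r ≈ 9.770% − 15.470% = -5.7000%
Exact: (1 + 0.0977)/(1 + 0.1547) − 1 = -4.9363%
Error = -5.7000% − (-4.9363%) = -0.7637% → -76 basis points.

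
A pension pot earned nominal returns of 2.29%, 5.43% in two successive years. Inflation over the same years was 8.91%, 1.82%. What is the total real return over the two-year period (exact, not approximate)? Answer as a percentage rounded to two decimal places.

-2.75%

Nominal growth factor = 1.0229 × 1.0543 = 1.078443
Price-level growth factor = 1.0891 × 1.0182 = 1.108922
Real growth factor = 1.078443 / 1.108922 = 0.972516
Total real return = 0.972516 − 1 → -2.75%.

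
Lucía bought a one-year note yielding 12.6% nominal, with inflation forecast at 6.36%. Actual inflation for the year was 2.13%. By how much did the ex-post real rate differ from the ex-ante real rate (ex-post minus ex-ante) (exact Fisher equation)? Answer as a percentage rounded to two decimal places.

4.38%

Ex-ante: (1 + 0.1260)/(1 + 0.0636) − 1 = 5.8669%
Ex-post: (1 + 0.1260)/(1 + 0.0213) − 1 = 10.2516%
Difference (ex-post − ex-ante) = 4.3848% → 4.38%.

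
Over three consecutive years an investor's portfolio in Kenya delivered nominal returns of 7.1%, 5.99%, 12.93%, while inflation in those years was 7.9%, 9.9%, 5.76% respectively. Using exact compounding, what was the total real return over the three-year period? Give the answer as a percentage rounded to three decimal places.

Compound the nominal returns: 1.0710 × 1.0599 × 1.1293 = 1.281928.
Compound inflation: 1.0790 × 1.0990 × 1.0576 = 1.254124.
Deflate: 1.281928 / 1.254124 = 1.022170.
Total real return = 1.022170 − 1 → 2.217%.

2.217%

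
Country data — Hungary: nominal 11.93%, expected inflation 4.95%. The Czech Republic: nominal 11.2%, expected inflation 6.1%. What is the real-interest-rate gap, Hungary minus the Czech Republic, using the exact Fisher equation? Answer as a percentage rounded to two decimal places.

Hungary: (1 + 0.1193)/(1 + 0.0495) − 1 = 6.6508%
The Czech Republic: (1 + 0.1120)/(1 + 0.0610) − 1 = 4.8068%
Differential = 6.6508% − 4.8068% = 1.8440% → 1.84%.

1.84%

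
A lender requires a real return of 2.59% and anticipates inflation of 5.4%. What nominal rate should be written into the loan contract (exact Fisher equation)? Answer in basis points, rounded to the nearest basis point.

813 basis points

(1 + i) = (1 + r)(1 + π) = 1.02590 × 1.05400 = 1.0812986
i = 1.0812986 − 1, so the required nominal rate is 813 basis points.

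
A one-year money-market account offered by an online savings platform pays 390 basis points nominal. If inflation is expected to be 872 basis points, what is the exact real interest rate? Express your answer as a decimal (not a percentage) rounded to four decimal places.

By the Fisher identity, 1 + r = (1 + i)/(1 + π).
1 + r = 1.03900 / 1.08720 = 0.955666
r = 0.955666 − 1 = -4.4334%, i.e. -0.0443.

-0.0443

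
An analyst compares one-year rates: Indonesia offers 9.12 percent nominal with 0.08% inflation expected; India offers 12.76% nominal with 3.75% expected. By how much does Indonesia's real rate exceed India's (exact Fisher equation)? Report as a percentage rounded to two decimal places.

Indonesia: (1 + 0.0912)/(1 + 0.0008) − 1 = 9.0328%
India: (1 + 0.1276)/(1 + 0.0375) − 1 = 8.6843%
Differential = 9.0328% − 8.6843% = 0.3484% → 0.35%.

0.35%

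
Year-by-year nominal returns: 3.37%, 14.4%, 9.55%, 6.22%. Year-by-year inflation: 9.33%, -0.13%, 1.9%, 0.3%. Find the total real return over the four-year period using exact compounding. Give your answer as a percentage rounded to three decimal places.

23.308%

Compound the nominal returns: 1.0337 × 1.1440 × 1.0955 × 1.0622 = 1.376066.
Compound inflation: 1.0933 × 0.9987 × 1.0190 × 1.0030 = 1.115962.
Deflate: 1.376066 / 1.115962 = 1.233076.
Total real return = 1.233076 − 1 → 23.308%.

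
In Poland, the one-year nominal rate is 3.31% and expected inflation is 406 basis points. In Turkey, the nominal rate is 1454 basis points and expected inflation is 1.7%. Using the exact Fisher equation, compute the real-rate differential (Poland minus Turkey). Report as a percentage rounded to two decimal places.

-13.35%

Poland: (1 + 0.0331)/(1 + 0.0406) − 1 = -0.7207%
Turkey: (1 + 0.1454)/(1 + 0.0170) − 1 = 12.6254%
Differential = -0.7207% − 12.6254% = -13.3461% → -13.35%.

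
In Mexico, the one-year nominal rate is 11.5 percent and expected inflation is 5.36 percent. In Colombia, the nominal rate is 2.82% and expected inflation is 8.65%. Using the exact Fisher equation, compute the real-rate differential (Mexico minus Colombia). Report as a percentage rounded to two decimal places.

Mexico: (1 + 0.1150)/(1 + 0.0536) − 1 = 5.8276%
Colombia: (1 + 0.0282)/(1 + 0.0865) − 1 = -5.3659%
Differential = 5.8276% − (-5.3659%) = 11.1935% → 11.19%.

11.19%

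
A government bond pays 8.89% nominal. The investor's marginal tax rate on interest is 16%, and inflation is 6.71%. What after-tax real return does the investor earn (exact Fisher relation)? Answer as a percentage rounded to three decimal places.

After-tax nominal return = 8.89% × (1 − 0.16) = 7.4676%.
1 + r = 1.074676 / 1.06710 = 1.007100
After-tax real rate = 1.007100 − 1 → 0.710%.

0.710%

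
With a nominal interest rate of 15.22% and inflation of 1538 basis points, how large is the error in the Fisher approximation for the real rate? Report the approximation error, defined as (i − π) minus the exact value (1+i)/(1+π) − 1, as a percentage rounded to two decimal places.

Approximate: r ≈ 15.220% − 15.380% = -0.1600%
Exact: (1 + 0.1522)/(1 + 0.1538) − 1 = -0.1387%
Error = -0.1600% − (-0.1387%) = -0.0213% → -0.02%.

-0.02%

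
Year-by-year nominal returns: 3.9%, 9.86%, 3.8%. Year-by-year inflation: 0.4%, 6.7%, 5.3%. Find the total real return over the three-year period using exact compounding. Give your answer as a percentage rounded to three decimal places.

5.033%

Nominal growth factor = 1.0390 × 1.0986 × 1.0380 = 1.184820
Price-level growth factor = 1.0040 × 1.0670 × 1.0530 = 1.128045
Real growth factor = 1.184820 / 1.128045 = 1.050331
Total real return = 1.050331 − 1 → 5.033%.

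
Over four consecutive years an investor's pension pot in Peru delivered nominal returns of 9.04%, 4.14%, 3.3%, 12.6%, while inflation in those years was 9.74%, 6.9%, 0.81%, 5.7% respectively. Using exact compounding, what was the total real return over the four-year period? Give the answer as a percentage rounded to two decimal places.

5.66%

Compound the nominal returns: 1.0904 × 1.0414 × 1.0330 × 1.1260 = 1.320815.
Compound inflation: 1.0974 × 1.0690 × 1.0081 × 1.0570 = 1.250032.
Deflate: 1.320815 / 1.250032 = 1.056625.
Total real return = 1.056625 − 1 → 5.66%.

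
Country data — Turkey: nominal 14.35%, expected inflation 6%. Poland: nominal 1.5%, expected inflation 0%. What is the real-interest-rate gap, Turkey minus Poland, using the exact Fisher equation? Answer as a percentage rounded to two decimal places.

6.38%

Turkey: (1 + 0.1435)/(1 + 0.0600) − 1 = 7.8774%
Poland: (1 + 0.0150)/(1 + 0.0000) − 1 = 1.5000%
Differential = 7.8774% − 1.5000% = 6.3774% → 6.38%.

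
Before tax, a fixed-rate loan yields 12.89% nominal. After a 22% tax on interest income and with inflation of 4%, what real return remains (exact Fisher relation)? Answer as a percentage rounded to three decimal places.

After-tax nominal return = 12.89% × (1 − 0.22) = 10.0542%.
1 + r = 1.100542 / 1.04000 = 1.058213
After-tax real rate = 1.058213 − 1 → 5.821%.

5.821%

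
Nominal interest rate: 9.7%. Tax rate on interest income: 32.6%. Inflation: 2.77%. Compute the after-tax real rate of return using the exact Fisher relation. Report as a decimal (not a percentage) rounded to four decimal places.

0.0367

After-tax nominal return = 9.7% × (1 − 0.326) = 6.5378%.
1 + r = 1.065378 / 1.02770 = 1.036662
After-tax real rate = 1.036662 − 1 → 0.0367.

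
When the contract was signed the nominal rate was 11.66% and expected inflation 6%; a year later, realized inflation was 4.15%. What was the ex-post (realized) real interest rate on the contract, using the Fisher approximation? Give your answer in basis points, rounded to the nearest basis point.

Ex-post: 11.66% − 4.15% = 7.510%
So the realized real rate is 751 basis points.

751 basis points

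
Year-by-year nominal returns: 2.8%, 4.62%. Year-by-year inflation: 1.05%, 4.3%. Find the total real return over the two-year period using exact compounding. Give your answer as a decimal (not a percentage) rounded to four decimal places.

Compound the nominal returns: 1.0280 × 1.0462 = 1.075494.
Compound inflation: 1.0105 × 1.0430 = 1.053952.
Deflate: 1.075494 / 1.053952 = 1.020439.
Total real return = 1.020439 − 1 → 0.0204.

0.0204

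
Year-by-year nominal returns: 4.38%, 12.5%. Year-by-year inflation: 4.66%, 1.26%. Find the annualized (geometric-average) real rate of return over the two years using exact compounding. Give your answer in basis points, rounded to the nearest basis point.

Nominal growth factor = 1.0438 × 1.1250 = 1.17427500
Price-level growth factor = 1.0466 × 1.0126 = 1.05978716
Real growth factor = 1.17427500 / 1.05978716 = 1.10802909
Annualized real rate = 1.10802909^(1/2) − 1 = 5.2630% → 526 basis points.

526 basis points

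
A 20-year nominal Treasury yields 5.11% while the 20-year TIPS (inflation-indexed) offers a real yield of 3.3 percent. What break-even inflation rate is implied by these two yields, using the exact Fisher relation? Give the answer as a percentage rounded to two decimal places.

(1 + π) = (1 + i)/(1 + r) = 1.05110 / 1.03300 = 1.017522
Break-even inflation = 1.017522 − 1 → 1.75%.

1.75%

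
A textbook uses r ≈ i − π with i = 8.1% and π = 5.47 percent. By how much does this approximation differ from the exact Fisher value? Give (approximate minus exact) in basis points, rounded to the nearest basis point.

14 basis points

Approximate: r ≈ 8.100% − 5.470% = 2.6300%
Exact: (1 + 0.0810)/(1 + 0.0547) − 1 = 2.4936%
Error = 2.6300% − 2.4936% = 0.1364% → 14 basis points.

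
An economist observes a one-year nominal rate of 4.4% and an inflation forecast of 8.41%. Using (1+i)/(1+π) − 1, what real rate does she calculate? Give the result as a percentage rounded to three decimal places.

-3.699%

By the Fisher identity, 1 + r = (1 + i)/(1 + π).
1 + r = 1.04400 / 1.08410 = 0.963011
r = 0.963011 − 1 = -3.6989%, i.e. -3.699%.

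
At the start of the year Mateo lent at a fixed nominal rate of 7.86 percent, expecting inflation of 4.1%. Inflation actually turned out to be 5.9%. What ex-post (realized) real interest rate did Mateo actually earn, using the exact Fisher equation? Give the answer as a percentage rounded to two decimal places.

Ex-post: (1 + 0.0786)/(1 + 0.0590) − 1 = 1.8508%
So the realized real rate is 1.85%.

1.85%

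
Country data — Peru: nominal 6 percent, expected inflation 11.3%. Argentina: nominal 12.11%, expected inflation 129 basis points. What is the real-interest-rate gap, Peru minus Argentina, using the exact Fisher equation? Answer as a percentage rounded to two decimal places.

-15.44%

Peru: (1 + 0.0600)/(1 + 0.1130) − 1 = -4.7619%
Argentina: (1 + 0.1211)/(1 + 0.0129) − 1 = 10.6822%
Differential = -4.7619% − 10.6822% = -15.4441% → -15.44%.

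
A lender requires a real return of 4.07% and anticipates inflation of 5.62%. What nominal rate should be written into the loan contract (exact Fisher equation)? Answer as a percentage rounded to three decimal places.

(1 + i) = (1 + r)(1 + π) = 1.04070 × 1.05620 = 1.09918734
i = 1.09918734 − 1, so the required nominal rate is 9.919%.

9.919%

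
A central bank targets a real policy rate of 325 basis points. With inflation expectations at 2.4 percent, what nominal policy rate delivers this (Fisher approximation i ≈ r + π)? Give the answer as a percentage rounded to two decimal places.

i ≈ r + π = 3.25% + 2.4% = 5.65%.

5.65%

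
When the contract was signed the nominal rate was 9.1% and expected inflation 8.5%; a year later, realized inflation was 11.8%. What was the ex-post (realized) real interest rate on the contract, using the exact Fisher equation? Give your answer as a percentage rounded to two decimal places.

Ex-post: (1 + 0.0910)/(1 + 0.1180) − 1 = -2.41503%
So the realized real rate is -2.42%.

-2.42%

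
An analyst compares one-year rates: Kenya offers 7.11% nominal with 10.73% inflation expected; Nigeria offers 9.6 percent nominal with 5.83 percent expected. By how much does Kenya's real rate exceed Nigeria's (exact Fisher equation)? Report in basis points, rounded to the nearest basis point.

-683 basis points

Kenya: (1 + 0.0711)/(1 + 0.1073) − 1 = -3.2692%
Nigeria: (1 + 0.0960)/(1 + 0.0583) − 1 = 3.5623%
Differential = -3.2692% − 3.5623% = -6.8315% → -683 basis points.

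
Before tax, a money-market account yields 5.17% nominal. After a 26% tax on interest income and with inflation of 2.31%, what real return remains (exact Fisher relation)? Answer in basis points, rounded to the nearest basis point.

After-tax nominal return = 5.17% × (1 − 0.26) = 3.8258%.
1 + r = 1.038258 / 1.02310 = 1.014816
After-tax real rate = 1.014816 − 1 → 148 basis points.

148 basis points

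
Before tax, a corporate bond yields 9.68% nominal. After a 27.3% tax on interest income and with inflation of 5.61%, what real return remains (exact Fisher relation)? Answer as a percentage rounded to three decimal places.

1.352%

After-tax nominal return = 9.68% × (1 − 0.273) = 7.03736%.
1 + r = 1.0703736 / 1.05610 = 1.0135154
After-tax real rate = 1.0135154 − 1 → 1.352%.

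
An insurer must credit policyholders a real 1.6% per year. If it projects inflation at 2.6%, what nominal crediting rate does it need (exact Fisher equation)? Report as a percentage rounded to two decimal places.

(1 + i) = (1 + r)(1 + π) = 1.01600 × 1.02600 = 1.042416
i = 1.042416 − 1, so the required nominal rate is 4.24%.

4.24%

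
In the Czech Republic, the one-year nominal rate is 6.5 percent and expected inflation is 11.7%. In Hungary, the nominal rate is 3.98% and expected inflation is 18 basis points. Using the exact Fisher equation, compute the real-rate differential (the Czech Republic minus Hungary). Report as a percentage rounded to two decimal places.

The Czech Republic: (1 + 0.0650)/(1 + 0.1170) − 1 = -4.6553%
Hungary: (1 + 0.0398)/(1 + 0.0018) − 1 = 3.7932%
Differential = -4.6553% − 3.7932% = -8.4485% → -8.45%.

-8.45%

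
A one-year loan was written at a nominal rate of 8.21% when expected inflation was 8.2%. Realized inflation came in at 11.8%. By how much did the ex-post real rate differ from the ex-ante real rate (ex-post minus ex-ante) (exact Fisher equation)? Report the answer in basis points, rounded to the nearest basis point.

-322 basis points

Ex-ante: (1 + 0.0821)/(1 + 0.0820) − 1 = 0.0092%
Ex-post: (1 + 0.0821)/(1 + 0.1180) − 1 = -3.2111%
Difference (ex-post − ex-ante) = -3.2203% → -322 basis points.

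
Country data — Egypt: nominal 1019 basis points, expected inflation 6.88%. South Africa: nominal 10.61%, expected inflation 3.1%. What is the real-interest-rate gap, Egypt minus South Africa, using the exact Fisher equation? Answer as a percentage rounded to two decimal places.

Egypt: (1 + 0.1019)/(1 + 0.0688) − 1 = 3.0969%
South Africa: (1 + 0.1061)/(1 + 0.0310) − 1 = 7.2842%
Differential = 3.0969% − 7.2842% = -4.1873% → -4.19%.

-4.19%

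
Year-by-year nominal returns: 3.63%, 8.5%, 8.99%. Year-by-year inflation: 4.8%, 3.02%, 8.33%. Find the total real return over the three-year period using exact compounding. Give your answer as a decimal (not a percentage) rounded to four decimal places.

Nominal growth factor = 1.0363 × 1.0850 × 1.0899 = 1.225468
Price-level growth factor = 1.0480 × 1.0302 × 1.0833 = 1.169584
Real growth factor = 1.225468 / 1.169584 = 1.047781
Total real return = 1.047781 − 1 → 0.0478.

0.0478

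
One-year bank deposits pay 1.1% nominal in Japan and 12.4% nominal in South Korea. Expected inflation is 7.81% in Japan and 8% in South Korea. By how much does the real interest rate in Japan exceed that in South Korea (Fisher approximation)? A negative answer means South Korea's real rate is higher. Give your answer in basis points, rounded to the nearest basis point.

-1111 basis points

Japan: 1.1% − 7.81% = -6.710%
South Korea: 12.4% − 8% = 4.400%
Differential = -11.110% → -1111 basis points.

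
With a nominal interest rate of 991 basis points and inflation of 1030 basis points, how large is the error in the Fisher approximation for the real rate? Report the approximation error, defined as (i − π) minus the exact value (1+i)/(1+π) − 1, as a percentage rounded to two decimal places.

Approximate: r ≈ 9.910% − 10.300% = -0.3900%
Exact: (1 + 0.0991)/(1 + 0.1030) − 1 = -0.3536%
Error = -0.3900% − (-0.3536%) = -0.0364% → -0.04%.

-0.04%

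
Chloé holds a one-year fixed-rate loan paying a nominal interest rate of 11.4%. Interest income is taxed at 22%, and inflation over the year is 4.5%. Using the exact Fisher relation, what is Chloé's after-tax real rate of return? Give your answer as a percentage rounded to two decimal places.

After-tax nominal return = 11.4% × (1 − 0.22) = 8.8920%.
1 + r = 1.08892 / 1.04500 = 1.042029
After-tax real rate = 1.042029 − 1 → 4.20%.

4.20%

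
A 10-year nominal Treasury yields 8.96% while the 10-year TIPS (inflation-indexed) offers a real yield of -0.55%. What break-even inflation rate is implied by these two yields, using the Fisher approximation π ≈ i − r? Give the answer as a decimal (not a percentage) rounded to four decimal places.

π ≈ i − r = 8.96% − (-0.55%) → 0.0951.

0.0951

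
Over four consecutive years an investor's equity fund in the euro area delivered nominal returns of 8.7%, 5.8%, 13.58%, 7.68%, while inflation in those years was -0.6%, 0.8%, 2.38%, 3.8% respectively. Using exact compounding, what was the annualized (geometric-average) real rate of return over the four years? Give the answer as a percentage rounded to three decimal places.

Nominal growth factor = 1.0870 × 1.0580 × 1.1358 × 1.0768 = 1.40654012
Price-level growth factor = 0.9940 × 1.0080 × 1.0238 × 1.0380 = 1.06477880
Real growth factor = 1.40654012 / 1.06477880 = 1.32096931
Annualized real rate = 1.32096931^(1/4) − 1 = 7.2070% → 7.207%.

7.207%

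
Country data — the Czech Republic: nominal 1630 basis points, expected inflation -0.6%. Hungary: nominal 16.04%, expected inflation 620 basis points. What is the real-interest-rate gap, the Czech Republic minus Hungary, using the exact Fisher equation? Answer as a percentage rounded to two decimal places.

7.74%

The Czech Republic: (1 + 0.1630)/(1 − 0.0060) − 1 = 17.0020%
Hungary: (1 + 0.1604)/(1 + 0.0620) − 1 = 9.2655%
Differential = 17.0020% − 9.2655% = 7.7365% → 7.74%.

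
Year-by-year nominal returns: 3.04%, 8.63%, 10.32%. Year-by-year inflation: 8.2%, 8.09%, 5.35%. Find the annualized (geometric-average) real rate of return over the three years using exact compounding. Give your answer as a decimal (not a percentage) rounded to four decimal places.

Compound the nominal returns: 1.0304 × 1.0863 × 1.1032 = 1.23483771.
Compound inflation: 1.0820 × 1.0809 × 1.0535 = 1.23210386.
Deflate: 1.23483771 / 1.23210386 = 1.00221885.
Annualized real rate = 1.00221885^(1/3) − 1 = 0.0739% → 0.0007.

0.0007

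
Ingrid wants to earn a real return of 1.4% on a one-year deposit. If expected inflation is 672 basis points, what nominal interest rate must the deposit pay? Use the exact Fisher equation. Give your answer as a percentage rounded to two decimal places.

(1 + i) = (1 + r)(1 + π) = 1.01400 × 1.06720 = 1.0821408
i = 1.0821408 − 1, so the required nominal rate is 8.21%.

8.21%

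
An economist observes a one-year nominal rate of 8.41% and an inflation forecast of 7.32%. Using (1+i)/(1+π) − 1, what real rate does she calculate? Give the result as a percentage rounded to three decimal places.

1 + r = 1.08410 / 1.07320 = 1.010157
r = 1.010157 − 1 = 1.0157%, i.e. 1.016%.

1.016%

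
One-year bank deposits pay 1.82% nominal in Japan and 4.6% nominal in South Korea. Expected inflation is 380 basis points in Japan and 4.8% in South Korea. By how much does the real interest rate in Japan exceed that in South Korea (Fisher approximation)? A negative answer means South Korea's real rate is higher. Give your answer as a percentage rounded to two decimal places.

-1.78%

Japan: 1.82% − 3.8% = -1.980%
South Korea: 4.6% − 4.8% = -0.200%
Differential = -1.780% → -1.78%.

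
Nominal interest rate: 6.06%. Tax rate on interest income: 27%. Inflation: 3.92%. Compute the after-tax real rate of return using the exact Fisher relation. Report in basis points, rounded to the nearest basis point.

After-tax nominal return = 6.06% × (1 − 0.27) = 4.4238%.
1 + r = 1.044238 / 1.03920 = 1.004848
After-tax real rate = 1.004848 − 1 → 48 basis points.

48 basis points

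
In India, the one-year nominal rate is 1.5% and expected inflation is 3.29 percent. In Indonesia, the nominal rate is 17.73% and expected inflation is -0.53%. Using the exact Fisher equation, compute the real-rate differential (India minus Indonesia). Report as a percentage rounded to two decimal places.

India: (1 + 0.0150)/(1 + 0.0329) − 1 = -1.7330%
Indonesia: (1 + 0.1773)/(1 − 0.0053) − 1 = 18.3573%
Differential = -1.7330% − 18.3573% = -20.0903% → -20.09%.

-20.09%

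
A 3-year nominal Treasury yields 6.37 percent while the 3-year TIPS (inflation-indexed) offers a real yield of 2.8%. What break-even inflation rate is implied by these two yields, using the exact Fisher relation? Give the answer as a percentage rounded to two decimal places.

(1 + π) = (1 + i)/(1 + r) = 1.06370 / 1.02800 = 1.034728
Break-even inflation = 1.034728 − 1 → 3.47%.

3.47%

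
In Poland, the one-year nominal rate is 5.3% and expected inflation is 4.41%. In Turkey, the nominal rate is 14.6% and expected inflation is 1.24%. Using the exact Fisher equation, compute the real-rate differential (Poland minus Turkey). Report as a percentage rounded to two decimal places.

-12.34%

Poland: (1 + 0.0530)/(1 + 0.0441) − 1 = 0.8524%
Turkey: (1 + 0.1460)/(1 + 0.0124) − 1 = 13.1964%
Differential = 0.8524% − 13.1964% = -12.3440% → -12.34%.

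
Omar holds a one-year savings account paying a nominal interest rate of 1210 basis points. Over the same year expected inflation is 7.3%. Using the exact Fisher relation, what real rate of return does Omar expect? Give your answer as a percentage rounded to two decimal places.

4.47%

By the Fisher relation, 1 + r = (1 + i)/(1 + π).
1 + r = 1.12100 / 1.07300 = 1.044734
r = 1.044734 − 1 = 4.4734%, i.e. 4.47%.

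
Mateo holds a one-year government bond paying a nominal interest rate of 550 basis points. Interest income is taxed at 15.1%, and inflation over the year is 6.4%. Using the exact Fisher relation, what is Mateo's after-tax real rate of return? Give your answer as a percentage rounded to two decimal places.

-1.63%

After-tax nominal return = 5.5% × (1 − 0.151) = 4.6695%.
1 + r = 1.046695 / 1.06400 = 0.983736
After-tax real rate = 0.983736 − 1 → -1.63%.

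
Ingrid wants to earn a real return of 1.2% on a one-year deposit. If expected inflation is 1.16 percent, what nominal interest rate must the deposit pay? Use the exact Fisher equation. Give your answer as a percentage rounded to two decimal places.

2.37%

(1 + i) = (1 + r)(1 + π) = 1.01200 × 1.01160 = 1.0237392
i = 1.0237392 − 1, so the required nominal rate is 2.37%.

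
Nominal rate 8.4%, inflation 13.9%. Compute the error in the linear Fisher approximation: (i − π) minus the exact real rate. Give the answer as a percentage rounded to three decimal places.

-0.671%

Approximate: r ≈ 8.400% − 13.900% = -5.5000%
Exact: (1 + 0.0840)/(1 + 0.1390) − 1 = -4.8288%
Error = -5.5000% − (-4.8288%) = -0.6712% → -0.671%.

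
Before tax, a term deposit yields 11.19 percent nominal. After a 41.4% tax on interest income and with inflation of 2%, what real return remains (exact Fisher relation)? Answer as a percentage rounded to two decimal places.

4.47%

After-tax nominal return = 11.19% × (1 − 0.414) = 6.55734%.
1 + r = 1.0655734 / 1.02000 = 1.044680
After-tax real rate = 1.044680 − 1 → 4.47%.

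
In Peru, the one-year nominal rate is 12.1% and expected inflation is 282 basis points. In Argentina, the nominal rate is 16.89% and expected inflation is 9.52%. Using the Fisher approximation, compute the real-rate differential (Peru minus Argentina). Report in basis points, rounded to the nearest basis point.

Peru: 12.1% − 2.82% = 9.280%
Argentina: 16.89% − 9.52% = 7.370%
Differential = 1.910% → 191 basis points.

191 basis points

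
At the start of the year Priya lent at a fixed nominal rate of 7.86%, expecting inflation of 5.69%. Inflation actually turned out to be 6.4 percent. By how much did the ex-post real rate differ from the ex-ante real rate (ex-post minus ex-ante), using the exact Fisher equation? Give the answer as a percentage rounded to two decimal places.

Ex-ante: (1 + 0.0786)/(1 + 0.0569) − 1 = 2.0532%
Ex-post: (1 + 0.0786)/(1 + 0.0640) − 1 = 1.3722%
Difference (ex-post − ex-ante) = -0.6810% → -0.68%.

-0.68%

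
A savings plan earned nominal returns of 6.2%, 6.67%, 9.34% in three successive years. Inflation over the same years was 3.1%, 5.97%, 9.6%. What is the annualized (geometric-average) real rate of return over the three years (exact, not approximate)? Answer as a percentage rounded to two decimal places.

1.13%

Nominal growth factor = 1.0620 × 1.0667 × 1.0934 = 1.23864223
Price-level growth factor = 1.0310 × 1.0597 × 1.0960 = 1.19743557
Real growth factor = 1.23864223 / 1.19743557 = 1.03441242
Annualized real rate = 1.03441242^(1/3) − 1 = 1.1342% → 1.13%.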